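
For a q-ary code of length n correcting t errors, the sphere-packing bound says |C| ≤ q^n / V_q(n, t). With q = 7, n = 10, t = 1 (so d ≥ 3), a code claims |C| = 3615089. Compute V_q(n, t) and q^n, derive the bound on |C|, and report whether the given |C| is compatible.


V_q(n, t) = 61, q^n = 282475249, Hamming bound = 4630741, |C| = 3615089 ≤ bound (satisfied).

Step 1: Compute V_q(n, t) = Σ_{j=0}^1 C(n, j) (q−1)^j.
  j = 0: C(10,0)·(6)^0 = 1·1 = 1.
  j = 1: C(10,1)·(6)^1 = 10·6 = 60.
  V_q(n, t) = 1 + 60 = 61.
Step 2: q^n = 7^10 = 282475249.
Step 3: Hamming bound ⌊q^n / V_q(n,t)⌋ = ⌊282475249/61⌋ = 4630741.
Step 4: Compare |C| = 3615089 to 4630741: satisfied.
The claimed |C| lies below the Hamming bound.


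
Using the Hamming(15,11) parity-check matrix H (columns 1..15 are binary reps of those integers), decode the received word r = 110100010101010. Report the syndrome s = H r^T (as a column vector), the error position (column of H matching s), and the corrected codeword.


s = (0, 1, 1, 1)^T, error position = 7, corrected codeword c = 110100110101010

Compute s = H r^T mod 2 one row at a time:
  s_1 = 1 + 0 + 1 + 0 + 1 + 0 + 1 + 0 = 4 ≡ 0 (mod 2).
  s_2 = 1 + 0 + 0 + 0 + 1 + 0 + 1 + 0 = 3 ≡ 1 (mod 2).
  s_3 = 1 + 0 + 0 + 0 + 1 + 0 + 1 + 0 = 3 ≡ 1 (mod 2).
  s_4 = 1 + 0 + 0 + 0 + 0 + 0 + 0 + 0 = 1 ≡ 1 (mod 2).
s = (0, 1, 1, 1)^T — this equals column 7 of H (binary 0111), so error is at position 7.
Correct: flip bit 7 of r = 110100010101010 to get c = 110100110101010.


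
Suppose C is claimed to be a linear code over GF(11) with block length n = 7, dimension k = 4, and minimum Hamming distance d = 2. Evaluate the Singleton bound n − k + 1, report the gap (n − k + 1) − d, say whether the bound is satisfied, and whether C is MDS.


Singleton RHS = n − k + 1 = 4, slack = 2, bound satisfied, not MDS.

Singleton bound: d ≤ n − k + 1.
Here n = 7, k = 4, so n − k + 1 = 4.
Given d = 2, check d ≤ 4: YES.
Slack = (n − k + 1) − d = 2.
The code is NOT MDS (slack = 2 > 0).
Description: the claimed parameters are [7, 4, 2]_11; such a code would be non-MDS.


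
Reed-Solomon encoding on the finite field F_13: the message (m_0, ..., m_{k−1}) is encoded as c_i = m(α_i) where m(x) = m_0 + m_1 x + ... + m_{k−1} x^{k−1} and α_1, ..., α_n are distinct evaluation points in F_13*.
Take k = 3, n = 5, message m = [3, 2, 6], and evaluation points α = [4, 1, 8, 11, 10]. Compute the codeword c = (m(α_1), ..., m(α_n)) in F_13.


c = [3, 11, 0, 10, 12]

Message polynomial: m(x) = 3 + 2·x + 6·x^2 (mod 13).
For each evaluation point α_i, compute m(α_i) mod 13:
  α_1 = 4: Horner steps 6 → 0 → 3, so m(4) = 3.
  α_2 = 1: Horner steps 6 → 8 → 11, so m(1) = 11.
  α_3 = 8: Horner steps 6 → 11 → 0, so m(8) = 0.
  α_4 = 11: Horner steps 6 → 3 → 10, so m(11) = 10.
  α_5 = 10: Horner steps 6 → 10 → 12, so m(10) = 12.
Codeword c = [3, 11, 0, 10, 12] ∈ F_13^5.


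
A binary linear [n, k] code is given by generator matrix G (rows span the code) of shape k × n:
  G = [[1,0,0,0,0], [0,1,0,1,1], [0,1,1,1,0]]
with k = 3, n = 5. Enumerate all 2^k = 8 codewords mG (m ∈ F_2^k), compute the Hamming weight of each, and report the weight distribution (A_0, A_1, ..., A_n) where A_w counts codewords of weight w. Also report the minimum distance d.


Weight distribution: A_0 = 1, A_1 = 1, A_2 = 1, A_3 = 3, A_4 = 2. Minimum distance d = 1.

Enumerate all 2^3 = 8 messages m ∈ F_2^3.
For each, compute codeword c = mG in F_2^5, then tally its weight.
  m = 000 → c = 00000, weight = 0.
  m = 100 → c = 10000, weight = 1.
  m = 010 → c = 01011, weight = 3.
  m = 110 → c = 11011, weight = 4.
  m = 001 → c = 01110, weight = 3.
  m = 101 → c = 11110, weight = 4.
  m = 011 → c = 00101, weight = 2.
  m = 111 → c = 10101, weight = 3.
Tally weights:
  weight 0: 1 codewords.
  weight 1: 1 codewords.
  weight 2: 1 codewords.
  weight 3: 3 codewords.
  weight 4: 2 codewords.
Minimum distance d = smallest w > 0 with A_w > 0 = 1.
Sanity: Σ A_w = 8 = 2^3 = 8 ✓.


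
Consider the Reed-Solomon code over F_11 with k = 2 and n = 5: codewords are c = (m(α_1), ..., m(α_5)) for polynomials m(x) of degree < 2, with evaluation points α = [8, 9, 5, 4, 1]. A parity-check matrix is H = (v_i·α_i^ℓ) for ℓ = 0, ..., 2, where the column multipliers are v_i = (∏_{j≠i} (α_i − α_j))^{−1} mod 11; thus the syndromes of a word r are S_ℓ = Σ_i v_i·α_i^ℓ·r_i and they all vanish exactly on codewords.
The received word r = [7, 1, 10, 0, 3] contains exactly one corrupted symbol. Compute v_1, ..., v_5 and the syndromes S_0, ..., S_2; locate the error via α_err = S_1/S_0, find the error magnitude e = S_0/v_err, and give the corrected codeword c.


S = (1, 9, 4), error at position 2, error magnitude e = 6, c = [7, 6, 10, 0, 3].

Step 1: column multipliers v_i = (∏_{j≠i}(α_i − α_j))^{−1} mod 11.
  i = 1 (α = 8): (8−9)(8−5)(8−4)(8−1) = (−1)·3·4·7 = −84 ≡ 4, so v_1 = 4^{−1} = 3 (mod 11).
  i = 2 (α = 9): (9−8)(9−5)(9−4)(9−1) = 1·4·5·8 = 160 ≡ 6, so v_2 = 6^{−1} = 2 (mod 11).
  i = 3 (α = 5): (5−8)(5−9)(5−4)(5−1) = (−3)·(−4)·1·4 = 48 ≡ 4, so v_3 = 4^{−1} = 3 (mod 11).
  i = 4 (α = 4): (4−8)(4−9)(4−5)(4−1) = (−4)·(−5)·(−1)·3 = −60 ≡ 6, so v_4 = 6^{−1} = 2 (mod 11).
  i = 5 (α = 1): (1−8)(1−9)(1−5)(1−4) = (−7)·(−8)·(−4)·(−3) = 672 ≡ 1, so v_5 = 1^{−1} = 1 (mod 11).
  v = [3, 2, 3, 2, 1].
Step 2: syndromes of r = [7, 1, 10, 0, 3] (all sums mod 11).
  S_0 = Σ v_i r_i = 3·7 + 2·1 + 3·10 + 2·0 + 1·3 = 56 ≡ 1.
  S_1 = Σ v_i α_i r_i = 3·8·7 + 2·9·1 + 3·5·10 + 2·4·0 + 1·1·3 = 339 ≡ 9.
  α_i^2 mod 11 = [9, 4, 3, 5, 1].
  S_2 = Σ v_i α_i^2 r_i = 3·9·7 + 2·4·1 + 3·3·10 + 2·5·0 + 1·1·3 = 290 ≡ 4.
  S = (1, 9, 4) ≠ 0, so r is not a codeword (an error is present).
Step 3: locate the error. For a single error e at position i, S_ℓ = v_i·e·α_i^ℓ, so α_err = S_1/S_0.
  S_0^{−1} = 1^{−1} = 1 (mod 11), so α_err = 9·1 = 9 ≡ 9 = α_2. Error position i = 2.
  Consistency check: S_2/S_1 = 4·5 = 20 ≡ 9 = α_err ✓ (single-error assumption holds).
Step 4: error magnitude e = S_0/v_2 = S_0·∏_{j≠2}(α_2 − α_j) = 1·6 = 6 ≡ 6 (mod 11).
Step 5: correct position 2: c_2 = r_2 − e = 1 − 6 ≡ 6 (mod 11). Hence c = [7, 6, 10, 0, 3].
  Check: interpolating c through the α_i gives m(x) = 4 + 10·x (degree < 2) with m(α_i) = c_i for every i, so c is indeed a codeword.


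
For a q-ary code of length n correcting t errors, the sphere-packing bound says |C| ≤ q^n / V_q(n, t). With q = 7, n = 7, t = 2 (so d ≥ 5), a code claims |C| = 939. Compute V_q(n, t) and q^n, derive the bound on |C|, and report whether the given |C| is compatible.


V_q(n, t) = 799, q^n = 823543, Hamming bound = 1030, |C| = 939 ≤ bound (satisfied).

Step 1: Compute V_q(n, t) = Σ_{j=0}^2 C(n, j) (q−1)^j.
  j = 0: C(7,0)·(6)^0 = 1·1 = 1.
  j = 1: C(7,1)·(6)^1 = 7·6 = 42.
  j = 2: C(7,2)·(6)^2 = 21·36 = 756.
  V_q(n, t) = 1 + 42 + 756 = 799.
Step 2: q^n = 7^7 = 823543.
Step 3: Hamming bound ⌊q^n / V_q(n,t)⌋ = ⌊823543/799⌋ = 1030.
Step 4: Compare |C| = 939 to 1030: satisfied.
The claimed |C| lies below the Hamming bound.


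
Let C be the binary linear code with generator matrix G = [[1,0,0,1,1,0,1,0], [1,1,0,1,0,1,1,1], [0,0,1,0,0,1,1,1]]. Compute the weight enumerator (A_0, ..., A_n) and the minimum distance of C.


Weight distribution: A_0 = 1, A_4 = 5, A_6 = 2. Minimum distance d = 4.

Enumerate all 2^3 = 8 messages m ∈ F_2^3.
For each, compute codeword c = mG in F_2^8, then tally its weight.
  m = 000 → c = 00000000, weight = 0.
  m = 100 → c = 10011010, weight = 4.
  m = 010 → c = 11010111, weight = 6.
  m = 110 → c = 01001101, weight = 4.
  m = 001 → c = 00100111, weight = 4.
  m = 101 → c = 10111101, weight = 6.
  m = 011 → c = 11110000, weight = 4.
  m = 111 → c = 01101010, weight = 4.
Tally weights:
  weight 0: 1 codewords.
  weight 4: 5 codewords.
  weight 6: 2 codewords.
Minimum distance d = smallest w > 0 with A_w > 0 = 4.
Sanity: Σ A_w = 8 = 2^3 = 8 ✓.


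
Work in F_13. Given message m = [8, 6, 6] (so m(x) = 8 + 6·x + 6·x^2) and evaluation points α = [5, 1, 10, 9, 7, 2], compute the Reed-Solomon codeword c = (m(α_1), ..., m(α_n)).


c = [6, 7, 5, 2, 6, 5]

Message polynomial: m(x) = 8 + 6·x + 6·x^2 (mod 13).
For each evaluation point α_i, compute m(α_i) mod 13:
  α_1 = 5: Horner steps 6 → 10 → 6, so m(5) = 6.
  α_2 = 1: Horner steps 6 → 12 → 7, so m(1) = 7.
  α_3 = 10: Horner steps 6 → 1 → 5, so m(10) = 5.
  α_4 = 9: Horner steps 6 → 8 → 2, so m(9) = 2.
  α_5 = 7: Horner steps 6 → 9 → 6, so m(7) = 6.
  α_6 = 2: Horner steps 6 → 5 → 5, so m(2) = 5.
Codeword c = [6, 7, 5, 2, 6, 5] ∈ F_13^6.


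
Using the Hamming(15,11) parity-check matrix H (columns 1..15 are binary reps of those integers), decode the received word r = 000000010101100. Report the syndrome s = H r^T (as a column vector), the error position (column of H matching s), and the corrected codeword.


s = (0, 0, 1, 1)^T, error position = 3, corrected codeword c = 001000010101100

Compute s = H r^T mod 2 one row at a time:
  s_1 = 1 + 0 + 1 + 0 + 1 + 1 + 0 + 0 = 4 ≡ 0 (mod 2).
  s_2 = 0 + 0 + 0 + 0 + 1 + 1 + 0 + 0 = 2 ≡ 0 (mod 2).
  s_3 = 0 + 0 + 0 + 0 + 1 + 0 + 0 + 0 = 1 ≡ 1 (mod 2).
  s_4 = 0 + 0 + 0 + 0 + 0 + 0 + 1 + 0 = 1 ≡ 1 (mod 2).
s = (0, 0, 1, 1)^T — this equals column 3 of H (binary 0011), so error is at position 3.
Correct: flip bit 3 of r = 000000010101100 to get c = 001000010101100.


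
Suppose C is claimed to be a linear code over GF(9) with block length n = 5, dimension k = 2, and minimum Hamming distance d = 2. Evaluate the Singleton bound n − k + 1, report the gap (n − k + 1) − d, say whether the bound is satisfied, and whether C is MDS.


Singleton RHS = n − k + 1 = 4, slack = 2, bound satisfied, not MDS.

Singleton bound: d ≤ n − k + 1.
Here n = 5, k = 2, so n − k + 1 = 4.
Given d = 2, check d ≤ 4: YES.
Slack = (n − k + 1) − d = 2.
The code is NOT MDS (slack = 2 > 0).
Description: the claimed parameters are [5, 2, 2]_9; such a code would be non-MDS.


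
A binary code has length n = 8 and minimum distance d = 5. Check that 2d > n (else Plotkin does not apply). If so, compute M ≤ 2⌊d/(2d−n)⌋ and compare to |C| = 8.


Plotkin bound M ≤ 4; given |C| = 8 > bound (violated).

Check applicability: 2d = 10, n = 8.
2d − n = 2 > 0, so Plotkin applies.
Compute d/(2d−n) = 5/2 ≈ 2.5000.
⌊d/(2d−n)⌋ = 2.
Plotkin bound: M ≤ 2·2 = 4.
Given |C| = 8, check: VIOLATED.
This |C| is above the Plotkin bound, so no binary code with n = 8, d = 5 and 8 codewords exists.


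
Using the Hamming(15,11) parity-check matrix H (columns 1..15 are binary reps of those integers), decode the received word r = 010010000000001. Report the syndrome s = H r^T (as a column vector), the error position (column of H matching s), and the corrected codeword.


s = (1, 0, 0, 0)^T, error position = 8, corrected codeword c = 010010010000001

Compute s = H r^T mod 2 one row at a time:
  s_1 = 0 + 0 + 0 + 0 + 0 + 0 + 0 + 1 = 1 ≡ 1 (mod 2).
  s_2 = 0 + 1 + 0 + 0 + 0 + 0 + 0 + 1 = 2 ≡ 0 (mod 2).
  s_3 = 1 + 0 + 0 + 0 + 0 + 0 + 0 + 1 = 2 ≡ 0 (mod 2).
  s_4 = 0 + 0 + 1 + 0 + 0 + 0 + 0 + 1 = 2 ≡ 0 (mod 2).
s = (1, 0, 0, 0)^T — this equals column 8 of H (binary 1000), so error is at position 8.
Correct: flip bit 8 of r = 010010000000001 to get c = 010010010000001.


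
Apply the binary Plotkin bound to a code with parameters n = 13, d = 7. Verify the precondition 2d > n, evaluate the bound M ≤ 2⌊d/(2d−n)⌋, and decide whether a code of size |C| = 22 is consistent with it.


Plotkin bound M ≤ 14; given |C| = 22 > bound (violated).

Check applicability: 2d = 14, n = 13.
2d − n = 1 > 0, so Plotkin applies.
Compute d/(2d−n) = 7/1 ≈ 7.0000.
⌊d/(2d−n)⌋ = 7.
Plotkin bound: M ≤ 2·7 = 14.
Given |C| = 22, check: VIOLATED.
This |C| is above the Plotkin bound, so no binary code with n = 13, d = 7 and 22 codewords exists.


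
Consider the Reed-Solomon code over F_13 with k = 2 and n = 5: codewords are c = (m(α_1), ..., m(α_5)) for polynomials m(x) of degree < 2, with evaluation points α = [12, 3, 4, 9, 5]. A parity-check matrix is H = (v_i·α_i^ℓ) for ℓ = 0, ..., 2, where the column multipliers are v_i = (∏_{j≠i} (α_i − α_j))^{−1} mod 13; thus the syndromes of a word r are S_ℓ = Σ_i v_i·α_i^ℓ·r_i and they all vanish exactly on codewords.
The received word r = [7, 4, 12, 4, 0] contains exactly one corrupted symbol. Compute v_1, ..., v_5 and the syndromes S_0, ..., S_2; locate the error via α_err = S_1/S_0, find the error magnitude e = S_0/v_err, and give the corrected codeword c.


S = (8, 11, 7), error at position 2, error magnitude e = 6, c = [7, 11, 12, 4, 0].

Step 1: column multipliers v_i = (∏_{j≠i}(α_i − α_j))^{−1} mod 13.
  i = 1 (α = 12): (12−3)(12−4)(12−9)(12−5) = 9·8·3·7 = 1512 ≡ 4, so v_1 = 4^{−1} = 10 (mod 13).
  i = 2 (α = 3): (3−12)(3−4)(3−9)(3−5) = (−9)·(−1)·(−6)·(−2) = 108 ≡ 4, so v_2 = 4^{−1} = 10 (mod 13).
  i = 3 (α = 4): (4−12)(4−3)(4−9)(4−5) = (−8)·1·(−5)·(−1) = −40 ≡ 12, so v_3 = 12^{−1} = 12 (mod 13).
  i = 4 (α = 9): (9−12)(9−3)(9−4)(9−5) = (−3)·6·5·4 = −360 ≡ 4, so v_4 = 4^{−1} = 10 (mod 13).
  i = 5 (α = 5): (5−12)(5−3)(5−4)(5−9) = (−7)·2·1·(−4) = 56 ≡ 4, so v_5 = 4^{−1} = 10 (mod 13).
  v = [10, 10, 12, 10, 10].
Step 2: syndromes of r = [7, 4, 12, 4, 0] (all sums mod 13).
  S_0 = Σ v_i r_i = 10·7 + 10·4 + 12·12 + 10·4 + 10·0 = 294 ≡ 8.
  S_1 = Σ v_i α_i r_i = 10·12·7 + 10·3·4 + 12·4·12 + 10·9·4 + 10·5·0 = 1896 ≡ 11.
  α_i^2 mod 13 = [1, 9, 3, 3, 12].
  S_2 = Σ v_i α_i^2 r_i = 10·1·7 + 10·9·4 + 12·3·12 + 10·3·4 + 10·12·0 = 982 ≡ 7.
  S = (8, 11, 7) ≠ 0, so r is not a codeword (an error is present).
Step 3: locate the error. For a single error e at position i, S_ℓ = v_i·e·α_i^ℓ, so α_err = S_1/S_0.
  S_0^{−1} = 8^{−1} = 5 (mod 13), so α_err = 11·5 = 55 ≡ 3 = α_2. Error position i = 2.
  Consistency check: S_2/S_1 = 7·6 = 42 ≡ 3 = α_err ✓ (single-error assumption holds).
Step 4: error magnitude e = S_0/v_2 = S_0·∏_{j≠2}(α_2 − α_j) = 8·4 = 32 ≡ 6 (mod 13).
Step 5: correct position 2: c_2 = r_2 − e = 4 − 6 ≡ 11 (mod 13). Hence c = [7, 11, 12, 4, 0].
  Check: interpolating c through the α_i gives m(x) = 8 + 1·x (degree < 2) with m(α_i) = c_i for every i, so c is indeed a codeword.


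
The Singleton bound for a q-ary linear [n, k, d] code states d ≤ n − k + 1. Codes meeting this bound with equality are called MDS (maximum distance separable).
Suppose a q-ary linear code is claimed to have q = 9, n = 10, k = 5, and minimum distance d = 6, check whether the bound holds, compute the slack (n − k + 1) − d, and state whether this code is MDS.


Singleton RHS = n − k + 1 = 6, slack = 0, bound satisfied, MDS.

Singleton bound: d ≤ n − k + 1.
Here n = 10, k = 5, so n − k + 1 = 6.
Given d = 6, check d ≤ 6: YES.
Slack = (n − k + 1) − d = 0.
The code is MDS (slack = 0).
Description: the claimed parameters are [10, 5, 6]_9; such a code would be MDS (meets Singleton bound).


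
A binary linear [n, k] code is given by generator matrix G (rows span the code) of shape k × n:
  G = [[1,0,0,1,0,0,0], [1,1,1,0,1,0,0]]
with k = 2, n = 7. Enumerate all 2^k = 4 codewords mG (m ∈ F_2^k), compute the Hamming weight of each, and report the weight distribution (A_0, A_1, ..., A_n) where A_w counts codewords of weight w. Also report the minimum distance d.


Weight distribution: A_0 = 1, A_2 = 1, A_4 = 2. Minimum distance d = 2.

Enumerate all 2^2 = 4 messages m ∈ F_2^2.
For each, compute codeword c = mG in F_2^7, then tally its weight.
  m = 00 → c = 0000000, weight = 0.
  m = 10 → c = 1001000, weight = 2.
  m = 01 → c = 1110100, weight = 4.
  m = 11 → c = 0111100, weight = 4.
Tally weights:
  weight 0: 1 codewords.
  weight 2: 1 codewords.
  weight 4: 2 codewords.
Minimum distance d = smallest w > 0 with A_w > 0 = 2.
Sanity: Σ A_w = 4 = 2^2 = 4 ✓.


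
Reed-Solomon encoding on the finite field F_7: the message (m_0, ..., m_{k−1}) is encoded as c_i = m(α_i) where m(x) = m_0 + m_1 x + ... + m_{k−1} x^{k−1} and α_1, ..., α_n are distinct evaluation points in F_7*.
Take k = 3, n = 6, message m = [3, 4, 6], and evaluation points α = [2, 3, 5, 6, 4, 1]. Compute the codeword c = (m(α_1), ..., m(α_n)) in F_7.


c = [0, 6, 5, 5, 3, 6]

Message polynomial: m(x) = 3 + 4·x + 6·x^2 (mod 7).
For each evaluation point α_i, compute m(α_i) mod 7:
  α_1 = 2: Horner steps 6 → 2 → 0, so m(2) = 0.
  α_2 = 3: Horner steps 6 → 1 → 6, so m(3) = 6.
  α_3 = 5: Horner steps 6 → 6 → 5, so m(5) = 5.
  α_4 = 6: Horner steps 6 → 5 → 5, so m(6) = 5.
  α_5 = 4: Horner steps 6 → 0 → 3, so m(4) = 3.
  α_6 = 1: Horner steps 6 → 3 → 6, so m(1) = 6.
Codeword c = [0, 6, 5, 5, 3, 6] ∈ F_7^6.


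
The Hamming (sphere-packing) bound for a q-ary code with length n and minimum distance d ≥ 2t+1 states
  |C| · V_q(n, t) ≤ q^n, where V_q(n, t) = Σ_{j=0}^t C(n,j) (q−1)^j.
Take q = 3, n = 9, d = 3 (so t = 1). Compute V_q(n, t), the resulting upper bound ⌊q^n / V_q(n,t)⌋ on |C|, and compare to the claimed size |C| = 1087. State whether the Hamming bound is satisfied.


V_q(n, t) = 19, q^n = 19683, Hamming bound = 1035, |C| = 1087 > bound (violated).

Step 1: Compute V_q(n, t) = Σ_{j=0}^1 C(n, j) (q−1)^j.
  j = 0: C(9,0)·(2)^0 = 1·1 = 1.
  j = 1: C(9,1)·(2)^1 = 9·2 = 18.
  V_q(n, t) = 1 + 18 = 19.
Step 2: q^n = 3^9 = 19683.
Step 3: Hamming bound ⌊q^n / V_q(n,t)⌋ = ⌊19683/19⌋ = 1035.
Step 4: Compare |C| = 1087 to 1035: violated.
The claimed |C| lies above the Hamming bound, so no 3-ary code of length 9 with d ≥ 3 can have 1087 codewords.


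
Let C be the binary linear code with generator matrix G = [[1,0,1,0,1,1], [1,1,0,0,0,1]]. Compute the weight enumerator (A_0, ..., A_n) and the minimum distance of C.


Weight distribution: A_0 = 1, A_3 = 2, A_4 = 1. Minimum distance d = 3.

Enumerate all 2^2 = 4 messages m ∈ F_2^2.
For each, compute codeword c = mG in F_2^6, then tally its weight.
  m = 00 → c = 000000, weight = 0.
  m = 10 → c = 101011, weight = 4.
  m = 01 → c = 110001, weight = 3.
  m = 11 → c = 011010, weight = 3.
Tally weights:
  weight 0: 1 codewords.
  weight 3: 2 codewords.
  weight 4: 1 codewords.
Minimum distance d = smallest w > 0 with A_w > 0 = 3.
Sanity: Σ A_w = 4 = 2^2 = 4 ✓.


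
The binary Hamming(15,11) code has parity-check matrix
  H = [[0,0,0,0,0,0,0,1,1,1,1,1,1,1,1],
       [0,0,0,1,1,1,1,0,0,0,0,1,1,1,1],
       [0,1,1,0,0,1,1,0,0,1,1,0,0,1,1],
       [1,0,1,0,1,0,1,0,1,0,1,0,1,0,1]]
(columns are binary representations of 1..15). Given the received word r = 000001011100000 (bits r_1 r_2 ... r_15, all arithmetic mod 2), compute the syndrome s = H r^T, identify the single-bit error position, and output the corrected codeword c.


s = (1, 1, 0, 1)^T, error position = 13, corrected codeword c = 000001011100100

Compute s = H r^T mod 2 one row at a time:
  s_1 = 1 + 1 + 1 + 0 + 0 + 0 + 0 + 0 = 3 ≡ 1 (mod 2).
  s_2 = 0 + 0 + 1 + 0 + 0 + 0 + 0 + 0 = 1 ≡ 1 (mod 2).
  s_3 = 0 + 0 + 1 + 0 + 1 + 0 + 0 + 0 = 2 ≡ 0 (mod 2).
  s_4 = 0 + 0 + 0 + 0 + 1 + 0 + 0 + 0 = 1 ≡ 1 (mod 2).
s = (1, 1, 0, 1)^T — this equals column 13 of H (binary 1101), so error is at position 13.
Correct: flip bit 13 of r = 000001011100000 to get c = 000001011100100.


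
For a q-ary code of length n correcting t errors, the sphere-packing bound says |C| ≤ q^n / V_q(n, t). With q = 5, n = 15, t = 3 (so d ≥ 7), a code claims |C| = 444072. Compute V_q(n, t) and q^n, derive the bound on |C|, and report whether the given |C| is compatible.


V_q(n, t) = 30861, q^n = 30517578125, Hamming bound = 988871, |C| = 444072 ≤ bound (satisfied).

Step 1: Compute V_q(n, t) = Σ_{j=0}^3 C(n, j) (q−1)^j.
  j = 0: C(15,0)·(4)^0 = 1·1 = 1.
  j = 1: C(15,1)·(4)^1 = 15·4 = 60.
  j = 2: C(15,2)·(4)^2 = 105·16 = 1680.
  j = 3: C(15,3)·(4)^3 = 455·64 = 29120.
  V_q(n, t) = 1 + 60 + 1680 + 29120 = 30861.
Step 2: q^n = 5^15 = 30517578125.
Step 3: Hamming bound ⌊q^n / V_q(n,t)⌋ = ⌊30517578125/30861⌋ = 988871.
Step 4: Compare |C| = 444072 to 988871: satisfied.
The claimed |C| lies below the Hamming bound.


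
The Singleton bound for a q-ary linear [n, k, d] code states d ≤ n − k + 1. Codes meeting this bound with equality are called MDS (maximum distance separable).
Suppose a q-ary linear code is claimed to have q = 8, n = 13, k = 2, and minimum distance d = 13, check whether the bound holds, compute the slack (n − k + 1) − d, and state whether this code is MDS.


Singleton RHS = n − k + 1 = 12, slack = -1, bound violated (no such code; not MDS).

Singleton bound: d ≤ n − k + 1.
Here n = 13, k = 2, so n − k + 1 = 12.
Given d = 13, check d ≤ 12: NO.
Slack = (n − k + 1) − d = -1.
The slack is negative: d = 13 exceeds n − k + 1 = 12 by 1, so the Singleton bound is violated and no linear [13, 2, 13]_8 code can exist. In particular it is not MDS (MDS requires d = n − k + 1 exactly).
Description: the claimed parameters are [13, 2, 13]_8; such a code would be impossible (violates the Singleton bound).


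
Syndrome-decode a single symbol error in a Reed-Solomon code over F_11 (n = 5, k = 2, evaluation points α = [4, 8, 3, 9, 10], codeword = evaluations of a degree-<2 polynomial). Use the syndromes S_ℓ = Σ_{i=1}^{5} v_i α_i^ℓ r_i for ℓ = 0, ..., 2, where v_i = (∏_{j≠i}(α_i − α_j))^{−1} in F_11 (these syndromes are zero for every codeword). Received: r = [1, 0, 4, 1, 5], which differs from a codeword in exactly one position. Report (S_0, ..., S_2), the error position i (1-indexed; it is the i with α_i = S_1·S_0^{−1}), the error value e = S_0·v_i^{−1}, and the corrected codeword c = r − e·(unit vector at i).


S = (5, 1, 9), error at position 4, error magnitude e = 4, c = [1, 0, 4, 8, 5].

Step 1: column multipliers v_i = (∏_{j≠i}(α_i − α_j))^{−1} mod 11.
  i = 1 (α = 4): (4−8)(4−3)(4−9)(4−10) = (−4)·1·(−5)·(−6) = −120 ≡ 1, so v_1 = 1^{−1} = 1 (mod 11).
  i = 2 (α = 8): (8−4)(8−3)(8−9)(8−10) = 4·5·(−1)·(−2) = 40 ≡ 7, so v_2 = 7^{−1} = 8 (mod 11).
  i = 3 (α = 3): (3−4)(3−8)(3−9)(3−10) = (−1)·(−5)·(−6)·(−7) = 210 ≡ 1, so v_3 = 1^{−1} = 1 (mod 11).
  i = 4 (α = 9): (9−4)(9−8)(9−3)(9−10) = 5·1·6·(−1) = −30 ≡ 3, so v_4 = 3^{−1} = 4 (mod 11).
  i = 5 (α = 10): (10−4)(10−8)(10−3)(10−9) = 6·2·7·1 = 84 ≡ 7, so v_5 = 7^{−1} = 8 (mod 11).
  v = [1, 8, 1, 4, 8].
Step 2: syndromes of r = [1, 0, 4, 1, 5] (all sums mod 11).
  S_0 = Σ v_i r_i = 1·1 + 8·0 + 1·4 + 4·1 + 8·5 = 49 ≡ 5.
  S_1 = Σ v_i α_i r_i = 1·4·1 + 8·8·0 + 1·3·4 + 4·9·1 + 8·10·5 = 452 ≡ 1.
  α_i^2 mod 11 = [5, 9, 9, 4, 1].
  S_2 = Σ v_i α_i^2 r_i = 1·5·1 + 8·9·0 + 1·9·4 + 4·4·1 + 8·1·5 = 97 ≡ 9.
  S = (5, 1, 9) ≠ 0, so r is not a codeword (an error is present).
Step 3: locate the error. For a single error e at position i, S_ℓ = v_i·e·α_i^ℓ, so α_err = S_1/S_0.
  S_0^{−1} = 5^{−1} = 9 (mod 11), so α_err = 1·9 = 9 ≡ 9 = α_4. Error position i = 4.
  Consistency check: S_2/S_1 = 9·1 = 9 ≡ 9 = α_err ✓ (single-error assumption holds).
Step 4: error magnitude e = S_0/v_4 = S_0·∏_{j≠4}(α_4 − α_j) = 5·3 = 15 ≡ 4 (mod 11).
Step 5: correct position 4: c_4 = r_4 − e = 1 − 4 ≡ 8 (mod 11). Hence c = [1, 0, 4, 8, 5].
  Check: interpolating c through the α_i gives m(x) = 2 + 8·x (degree < 2) with m(α_i) = c_i for every i, so c is indeed a codeword.


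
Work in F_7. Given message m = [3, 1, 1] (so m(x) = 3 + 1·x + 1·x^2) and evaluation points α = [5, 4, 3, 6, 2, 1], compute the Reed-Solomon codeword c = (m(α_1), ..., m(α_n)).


c = [5, 2, 1, 3, 2, 5]

Message polynomial: m(x) = 3 + 1·x + 1·x^2 (mod 7).
For each evaluation point α_i, compute m(α_i) mod 7:
  α_1 = 5: Horner steps 1 → 6 → 5, so m(5) = 5.
  α_2 = 4: Horner steps 1 → 5 → 2, so m(4) = 2.
  α_3 = 3: Horner steps 1 → 4 → 1, so m(3) = 1.
  α_4 = 6: Horner steps 1 → 0 → 3, so m(6) = 3.
  α_5 = 2: Horner steps 1 → 3 → 2, so m(2) = 2.
  α_6 = 1: Horner steps 1 → 2 → 5, so m(1) = 5.
Codeword c = [5, 2, 1, 3, 2, 5] ∈ F_7^6.


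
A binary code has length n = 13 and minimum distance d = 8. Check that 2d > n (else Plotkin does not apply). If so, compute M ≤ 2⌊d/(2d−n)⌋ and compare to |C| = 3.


Plotkin bound M ≤ 4; given |C| = 3 ≤ bound (satisfied).

Check applicability: 2d = 16, n = 13.
2d − n = 3 > 0, so Plotkin applies.
Compute d/(2d−n) = 8/3 ≈ 2.6667.
⌊d/(2d−n)⌋ = 2.
Plotkin bound: M ≤ 2·2 = 4.
Given |C| = 3, check: satisfied.
This |C| is below the Plotkin bound.


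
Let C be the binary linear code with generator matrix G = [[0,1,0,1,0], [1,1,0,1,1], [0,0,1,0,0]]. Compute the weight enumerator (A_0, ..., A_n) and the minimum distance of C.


Weight distribution: A_0 = 1, A_1 = 1, A_2 = 2, A_3 = 2, A_4 = 1, A_5 = 1. Minimum distance d = 1.

Enumerate all 2^3 = 8 messages m ∈ F_2^3.
For each, compute codeword c = mG in F_2^5, then tally its weight.
  m = 000 → c = 00000, weight = 0.
  m = 100 → c = 01010, weight = 2.
  m = 010 → c = 11011, weight = 4.
  m = 110 → c = 10001, weight = 2.
  m = 001 → c = 00100, weight = 1.
  m = 101 → c = 01110, weight = 3.
  m = 011 → c = 11111, weight = 5.
  m = 111 → c = 10101, weight = 3.
Tally weights:
  weight 0: 1 codewords.
  weight 1: 1 codewords.
  weight 2: 2 codewords.
  weight 3: 2 codewords.
  weight 4: 1 codewords.
  weight 5: 1 codewords.
Minimum distance d = smallest w > 0 with A_w > 0 = 1.
Sanity: Σ A_w = 8 = 2^3 = 8 ✓.


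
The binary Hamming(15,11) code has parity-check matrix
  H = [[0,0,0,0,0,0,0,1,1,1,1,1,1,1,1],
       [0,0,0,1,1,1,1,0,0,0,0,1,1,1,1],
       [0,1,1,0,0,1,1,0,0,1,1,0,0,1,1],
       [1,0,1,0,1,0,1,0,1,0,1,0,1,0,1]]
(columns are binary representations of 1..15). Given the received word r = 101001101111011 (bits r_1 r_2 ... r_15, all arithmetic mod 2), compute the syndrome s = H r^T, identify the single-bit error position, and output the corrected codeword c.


s = (0, 1, 1, 0)^T, error position = 6, corrected codeword c = 101000101111011

Compute s = H r^T mod 2 one row at a time:
  s_1 = 0 + 1 + 1 + 1 + 1 + 0 + 1 + 1 = 6 ≡ 0 (mod 2).
  s_2 = 0 + 0 + 1 + 1 + 1 + 0 + 1 + 1 = 5 ≡ 1 (mod 2).
  s_3 = 0 + 1 + 1 + 1 + 1 + 1 + 1 + 1 = 7 ≡ 1 (mod 2).
  s_4 = 1 + 1 + 0 + 1 + 1 + 1 + 0 + 1 = 6 ≡ 0 (mod 2).
s = (0, 1, 1, 0)^T — this equals column 6 of H (binary 0110), so error is at position 6.
Correct: flip bit 6 of r = 101001101111011 to get c = 101000101111011.


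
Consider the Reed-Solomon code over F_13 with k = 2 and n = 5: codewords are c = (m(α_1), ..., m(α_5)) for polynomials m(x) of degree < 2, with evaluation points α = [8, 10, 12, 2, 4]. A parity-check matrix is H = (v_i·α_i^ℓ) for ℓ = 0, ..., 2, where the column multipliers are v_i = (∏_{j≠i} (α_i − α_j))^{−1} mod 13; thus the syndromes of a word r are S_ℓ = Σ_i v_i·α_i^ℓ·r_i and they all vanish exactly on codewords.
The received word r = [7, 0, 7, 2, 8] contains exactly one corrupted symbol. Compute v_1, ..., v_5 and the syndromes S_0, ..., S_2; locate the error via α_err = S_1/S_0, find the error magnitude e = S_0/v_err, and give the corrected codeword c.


S = (9, 4, 9), error at position 3, error magnitude e = 1, c = [7, 0, 6, 2, 8].

Step 1: column multipliers v_i = (∏_{j≠i}(α_i − α_j))^{−1} mod 13.
  i = 1 (α = 8): (8−10)(8−12)(8−2)(8−4) = (−2)·(−4)·6·4 = 192 ≡ 10, so v_1 = 10^{−1} = 4 (mod 13).
  i = 2 (α = 10): (10−8)(10−12)(10−2)(10−4) = 2·(−2)·8·6 = −192 ≡ 3, so v_2 = 3^{−1} = 9 (mod 13).
  i = 3 (α = 12): (12−8)(12−10)(12−2)(12−4) = 4·2·10·8 = 640 ≡ 3, so v_3 = 3^{−1} = 9 (mod 13).
  i = 4 (α = 2): (2−8)(2−10)(2−12)(2−4) = (−6)·(−8)·(−10)·(−2) = 960 ≡ 11, so v_4 = 11^{−1} = 6 (mod 13).
  i = 5 (α = 4): (4−8)(4−10)(4−12)(4−2) = (−4)·(−6)·(−8)·2 = −384 ≡ 6, so v_5 = 6^{−1} = 11 (mod 13).
  v = [4, 9, 9, 6, 11].
Step 2: syndromes of r = [7, 0, 7, 2, 8] (all sums mod 13).
  S_0 = Σ v_i r_i = 4·7 + 9·0 + 9·7 + 6·2 + 11·8 = 191 ≡ 9.
  S_1 = Σ v_i α_i r_i = 4·8·7 + 9·10·0 + 9·12·7 + 6·2·2 + 11·4·8 = 1356 ≡ 4.
  α_i^2 mod 13 = [12, 9, 1, 4, 3].
  S_2 = Σ v_i α_i^2 r_i = 4·12·7 + 9·9·0 + 9·1·7 + 6·4·2 + 11·3·8 = 711 ≡ 9.
  S = (9, 4, 9) ≠ 0, so r is not a codeword (an error is present).
Step 3: locate the error. For a single error e at position i, S_ℓ = v_i·e·α_i^ℓ, so α_err = S_1/S_0.
  S_0^{−1} = 9^{−1} = 3 (mod 13), so α_err = 4·3 = 12 ≡ 12 = α_3. Error position i = 3.
  Consistency check: S_2/S_1 = 9·10 = 90 ≡ 12 = α_err ✓ (single-error assumption holds).
Step 4: error magnitude e = S_0/v_3 = S_0·∏_{j≠3}(α_3 − α_j) = 9·3 = 27 ≡ 1 (mod 13).
Step 5: correct position 3: c_3 = r_3 − e = 7 − 1 ≡ 6 (mod 13). Hence c = [7, 0, 6, 2, 8].
  Check: interpolating c through the α_i gives m(x) = 9 + 3·x (degree < 2) with m(α_i) = c_i for every i, so c is indeed a codeword.


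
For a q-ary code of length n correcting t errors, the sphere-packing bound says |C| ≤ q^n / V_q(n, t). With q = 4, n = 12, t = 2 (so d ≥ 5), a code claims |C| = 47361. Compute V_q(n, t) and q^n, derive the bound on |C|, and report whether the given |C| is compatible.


V_q(n, t) = 631, q^n = 16777216, Hamming bound = 26588, |C| = 47361 > bound (violated).

Step 1: Compute V_q(n, t) = Σ_{j=0}^2 C(n, j) (q−1)^j.
  j = 0: C(12,0)·(3)^0 = 1·1 = 1.
  j = 1: C(12,1)·(3)^1 = 12·3 = 36.
  j = 2: C(12,2)·(3)^2 = 66·9 = 594.
  V_q(n, t) = 1 + 36 + 594 = 631.
Step 2: q^n = 4^12 = 16777216.
Step 3: Hamming bound ⌊q^n / V_q(n,t)⌋ = ⌊16777216/631⌋ = 26588.
Step 4: Compare |C| = 47361 to 26588: violated.
The claimed |C| lies above the Hamming bound, so no 4-ary code of length 12 with d ≥ 5 can have 47361 codewords.


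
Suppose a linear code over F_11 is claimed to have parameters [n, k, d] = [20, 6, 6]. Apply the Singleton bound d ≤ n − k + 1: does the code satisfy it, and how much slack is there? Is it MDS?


Singleton RHS = n − k + 1 = 15, slack = 9, bound satisfied, not MDS.

Singleton bound: d ≤ n − k + 1.
Here n = 20, k = 6, so n − k + 1 = 15.
Given d = 6, check d ≤ 15: YES.
Slack = (n − k + 1) − d = 9.
The code is NOT MDS (slack = 9 > 0).
Description: the claimed parameters are [20, 6, 6]_11; such a code would be non-MDS.


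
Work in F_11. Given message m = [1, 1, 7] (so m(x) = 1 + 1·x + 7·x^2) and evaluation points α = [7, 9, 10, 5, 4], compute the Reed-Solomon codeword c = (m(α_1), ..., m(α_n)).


c = [10, 5, 7, 5, 7]

Message polynomial: m(x) = 1 + 1·x + 7·x^2 (mod 11).
For each evaluation point α_i, compute m(α_i) mod 11:
  α_1 = 7: Horner steps 7 → 6 → 10, so m(7) = 10.
  α_2 = 9: Horner steps 7 → 9 → 5, so m(9) = 5.
  α_3 = 10: Horner steps 7 → 5 → 7, so m(10) = 7.
  α_4 = 5: Horner steps 7 → 3 → 5, so m(5) = 5.
  α_5 = 4: Horner steps 7 → 7 → 7, so m(4) = 7.
Codeword c = [10, 5, 7, 5, 7] ∈ F_11^5.


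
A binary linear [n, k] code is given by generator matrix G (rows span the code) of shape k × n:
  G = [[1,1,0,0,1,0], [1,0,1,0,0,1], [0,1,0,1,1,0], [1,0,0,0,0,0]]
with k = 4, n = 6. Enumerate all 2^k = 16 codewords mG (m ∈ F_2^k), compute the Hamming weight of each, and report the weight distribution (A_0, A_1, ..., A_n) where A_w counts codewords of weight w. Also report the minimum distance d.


Weight distribution: A_0 = 1, A_1 = 2, A_2 = 3, A_3 = 4, A_4 = 3, A_5 = 2, A_6 = 1. Minimum distance d = 1.

Enumerate all 2^4 = 16 messages m ∈ F_2^4.
For each, compute codeword c = mG in F_2^6, then tally its weight.
  m = 0000 → c = 000000, weight = 0.
  m = 1000 → c = 110010, weight = 3.
  m = 0100 → c = 101001, weight = 3.
  m = 1100 → c = 011011, weight = 4.
  m = 0010 → c = 010110, weight = 3.
  m = 1010 → c = 100100, weight = 2.
  m = 0110 → c = 111111, weight = 6.
  m = 1110 → c = 001101, weight = 3.
  m = 0001 → c = 100000, weight = 1.
  m = 1001 → c = 010010, weight = 2.
  m = 0101 → c = 001001, weight = 2.
  m = 1101 → c = 111011, weight = 5.
  m = 0011 → c = 110110, weight = 4.
  m = 1011 → c = 000100, weight = 1.
  m = 0111 → c = 011111, weight = 5.
  m = 1111 → c = 101101, weight = 4.
Tally weights:
  weight 0: 1 codewords.
  weight 1: 2 codewords.
  weight 2: 3 codewords.
  weight 3: 4 codewords.
  weight 4: 3 codewords.
  weight 5: 2 codewords.
  weight 6: 1 codewords.
Minimum distance d = smallest w > 0 with A_w > 0 = 1.
Sanity: Σ A_w = 16 = 2^4 = 16 ✓.


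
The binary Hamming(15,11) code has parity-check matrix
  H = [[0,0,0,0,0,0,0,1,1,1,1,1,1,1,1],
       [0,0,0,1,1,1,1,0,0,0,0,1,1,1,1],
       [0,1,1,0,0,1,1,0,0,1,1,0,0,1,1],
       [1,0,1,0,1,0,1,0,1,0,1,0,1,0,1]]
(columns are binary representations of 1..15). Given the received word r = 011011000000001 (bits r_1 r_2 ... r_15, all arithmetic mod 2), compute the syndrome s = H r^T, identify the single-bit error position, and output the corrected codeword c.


s = (1, 1, 0, 1)^T, error position = 13, corrected codeword c = 011011000000101

Compute s = H r^T mod 2 one row at a time:
  s_1 = 0 + 0 + 0 + 0 + 0 + 0 + 0 + 1 = 1 ≡ 1 (mod 2).
  s_2 = 0 + 1 + 1 + 0 + 0 + 0 + 0 + 1 = 3 ≡ 1 (mod 2).
  s_3 = 1 + 1 + 1 + 0 + 0 + 0 + 0 + 1 = 4 ≡ 0 (mod 2).
  s_4 = 0 + 1 + 1 + 0 + 0 + 0 + 0 + 1 = 3 ≡ 1 (mod 2).
s = (1, 1, 0, 1)^T — this equals column 13 of H (binary 1101), so error is at position 13.
Correct: flip bit 13 of r = 011011000000001 to get c = 011011000000101.


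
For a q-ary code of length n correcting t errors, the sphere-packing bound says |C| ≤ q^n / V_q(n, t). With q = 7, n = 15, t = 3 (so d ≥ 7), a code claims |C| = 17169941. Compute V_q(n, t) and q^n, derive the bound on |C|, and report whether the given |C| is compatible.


V_q(n, t) = 102151, q^n = 4747561509943, Hamming bound = 46475918, |C| = 17169941 ≤ bound (satisfied).

Step 1: Compute V_q(n, t) = Σ_{j=0}^3 C(n, j) (q−1)^j.
  j = 0: C(15,0)·(6)^0 = 1·1 = 1.
  j = 1: C(15,1)·(6)^1 = 15·6 = 90.
  j = 2: C(15,2)·(6)^2 = 105·36 = 3780.
  j = 3: C(15,3)·(6)^3 = 455·216 = 98280.
  V_q(n, t) = 1 + 90 + 3780 + 98280 = 102151.
Step 2: q^n = 7^15 = 4747561509943.
Step 3: Hamming bound ⌊q^n / V_q(n,t)⌋ = ⌊4747561509943/102151⌋ = 46475918.
Step 4: Compare |C| = 17169941 to 46475918: satisfied.
The claimed |C| lies below the Hamming bound.


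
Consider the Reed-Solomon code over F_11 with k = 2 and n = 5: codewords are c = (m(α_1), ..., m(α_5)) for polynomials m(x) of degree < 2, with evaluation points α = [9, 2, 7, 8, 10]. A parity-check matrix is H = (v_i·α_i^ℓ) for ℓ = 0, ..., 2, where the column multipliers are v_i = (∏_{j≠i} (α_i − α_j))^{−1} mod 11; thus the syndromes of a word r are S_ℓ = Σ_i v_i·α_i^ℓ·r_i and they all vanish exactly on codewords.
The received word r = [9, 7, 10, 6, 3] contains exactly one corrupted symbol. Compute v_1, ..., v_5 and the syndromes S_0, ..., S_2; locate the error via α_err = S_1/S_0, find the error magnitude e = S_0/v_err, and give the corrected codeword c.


S = (2, 5, 7), error at position 4, error magnitude e = 2, c = [9, 7, 10, 4, 3].

Step 1: column multipliers v_i = (∏_{j≠i}(α_i − α_j))^{−1} mod 11.
  i = 1 (α = 9): (9−2)(9−7)(9−8)(9−10) = 7·2·1·(−1) = −14 ≡ 8, so v_1 = 8^{−1} = 7 (mod 11).
  i = 2 (α = 2): (2−9)(2−7)(2−8)(2−10) = (−7)·(−5)·(−6)·(−8) = 1680 ≡ 8, so v_2 = 8^{−1} = 7 (mod 11).
  i = 3 (α = 7): (7−9)(7−2)(7−8)(7−10) = (−2)·5·(−1)·(−3) = −30 ≡ 3, so v_3 = 3^{−1} = 4 (mod 11).
  i = 4 (α = 8): (8−9)(8−2)(8−7)(8−10) = (−1)·6·1·(−2) = 12 ≡ 1, so v_4 = 1^{−1} = 1 (mod 11).
  i = 5 (α = 10): (10−9)(10−2)(10−7)(10−8) = 1·8·3·2 = 48 ≡ 4, so v_5 = 4^{−1} = 3 (mod 11).
  v = [7, 7, 4, 1, 3].
Step 2: syndromes of r = [9, 7, 10, 6, 3] (all sums mod 11).
  S_0 = Σ v_i r_i = 7·9 + 7·7 + 4·10 + 1·6 + 3·3 = 167 ≡ 2.
  S_1 = Σ v_i α_i r_i = 7·9·9 + 7·2·7 + 4·7·10 + 1·8·6 + 3·10·3 = 1083 ≡ 5.
  α_i^2 mod 11 = [4, 4, 5, 9, 1].
  S_2 = Σ v_i α_i^2 r_i = 7·4·9 + 7·4·7 + 4·5·10 + 1·9·6 + 3·1·3 = 711 ≡ 7.
  S = (2, 5, 7) ≠ 0, so r is not a codeword (an error is present).
Step 3: locate the error. For a single error e at position i, S_ℓ = v_i·e·α_i^ℓ, so α_err = S_1/S_0.
  S_0^{−1} = 2^{−1} = 6 (mod 11), so α_err = 5·6 = 30 ≡ 8 = α_4. Error position i = 4.
  Consistency check: S_2/S_1 = 7·9 = 63 ≡ 8 = α_err ✓ (single-error assumption holds).
Step 4: error magnitude e = S_0/v_4 = S_0·∏_{j≠4}(α_4 − α_j) = 2·1 = 2 ≡ 2 (mod 11).
Step 5: correct position 4: c_4 = r_4 − e = 6 − 2 ≡ 4 (mod 11). Hence c = [9, 7, 10, 4, 3].
  Check: interpolating c through the α_i gives m(x) = 8 + 5·x (degree < 2) with m(α_i) = c_i for every i, so c is indeed a codeword.


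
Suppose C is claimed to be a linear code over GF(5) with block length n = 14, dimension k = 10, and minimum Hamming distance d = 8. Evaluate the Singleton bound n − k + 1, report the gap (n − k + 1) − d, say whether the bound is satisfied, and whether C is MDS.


Singleton RHS = n − k + 1 = 5, slack = -3, bound violated (no such code; not MDS).

Singleton bound: d ≤ n − k + 1.
Here n = 14, k = 10, so n − k + 1 = 5.
Given d = 8, check d ≤ 5: NO.
Slack = (n − k + 1) − d = -3.
The slack is negative: d = 8 exceeds n − k + 1 = 5 by 3, so the Singleton bound is violated and no linear [14, 10, 8]_5 code can exist. In particular it is not MDS (MDS requires d = n − k + 1 exactly).
Description: the claimed parameters are [14, 10, 8]_5; such a code would be impossible (violates the Singleton bound).


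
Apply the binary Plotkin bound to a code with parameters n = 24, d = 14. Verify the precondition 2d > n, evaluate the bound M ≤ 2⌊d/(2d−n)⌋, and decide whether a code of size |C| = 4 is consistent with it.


Plotkin bound M ≤ 6; given |C| = 4 ≤ bound (satisfied).

Check applicability: 2d = 28, n = 24.
2d − n = 4 > 0, so Plotkin applies.
Compute d/(2d−n) = 14/4 ≈ 3.5000.
⌊d/(2d−n)⌋ = 3.
Plotkin bound: M ≤ 2·3 = 6.
Given |C| = 4, check: satisfied.
This |C| is below the Plotkin bound.


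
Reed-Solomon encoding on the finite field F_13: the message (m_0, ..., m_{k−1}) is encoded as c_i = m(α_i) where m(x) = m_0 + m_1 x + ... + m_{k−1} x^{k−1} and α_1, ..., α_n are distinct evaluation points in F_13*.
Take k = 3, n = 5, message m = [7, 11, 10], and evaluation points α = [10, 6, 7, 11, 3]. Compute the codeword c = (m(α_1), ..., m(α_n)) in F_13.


c = [12, 4, 2, 12, 0]

Message polynomial: m(x) = 7 + 11·x + 10·x^2 (mod 13).
For each evaluation point α_i, compute m(α_i) mod 13:
  α_1 = 10: Horner steps 10 → 7 → 12, so m(10) = 12.
  α_2 = 6: Horner steps 10 → 6 → 4, so m(6) = 4.
  α_3 = 7: Horner steps 10 → 3 → 2, so m(7) = 2.
  α_4 = 11: Horner steps 10 → 4 → 12, so m(11) = 12.
  α_5 = 3: Horner steps 10 → 2 → 0, so m(3) = 0.
Codeword c = [12, 4, 2, 12, 0] ∈ F_13^5.


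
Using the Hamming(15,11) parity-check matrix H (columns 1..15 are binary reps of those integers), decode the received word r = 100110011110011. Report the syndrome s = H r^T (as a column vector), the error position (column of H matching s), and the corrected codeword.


s = (0, 0, 0, 1)^T, error position = 1, corrected codeword c = 000110011110011

Compute s = H r^T mod 2 one row at a time:
  s_1 = 1 + 1 + 1 + 1 + 0 + 0 + 1 + 1 = 6 ≡ 0 (mod 2).
  s_2 = 1 + 1 + 0 + 0 + 0 + 0 + 1 + 1 = 4 ≡ 0 (mod 2).
  s_3 = 0 + 0 + 0 + 0 + 1 + 1 + 1 + 1 = 4 ≡ 0 (mod 2).
  s_4 = 1 + 0 + 1 + 0 + 1 + 1 + 0 + 1 = 5 ≡ 1 (mod 2).
s = (0, 0, 0, 1)^T — this equals column 1 of H (binary 0001), so error is at position 1.
Correct: flip bit 1 of r = 100110011110011 to get c = 000110011110011.
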